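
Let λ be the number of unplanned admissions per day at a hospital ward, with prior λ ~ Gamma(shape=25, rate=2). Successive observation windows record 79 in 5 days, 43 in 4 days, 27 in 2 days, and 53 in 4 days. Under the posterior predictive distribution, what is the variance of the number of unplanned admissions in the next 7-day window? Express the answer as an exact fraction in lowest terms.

Total count: 79 + 43 + 27 + 53 = 202.
Total exposure: 5 + 4 + 2 + 4 = 15 days.
Posterior: α' = 25 + 202 = 227, β' = 2 + 15 = 17.
The posterior predictive for a window of length T is Negative Binomial with variance T·α'·(β'+T)/β'² = 7·227·24/289 = 38136/289.

38136/289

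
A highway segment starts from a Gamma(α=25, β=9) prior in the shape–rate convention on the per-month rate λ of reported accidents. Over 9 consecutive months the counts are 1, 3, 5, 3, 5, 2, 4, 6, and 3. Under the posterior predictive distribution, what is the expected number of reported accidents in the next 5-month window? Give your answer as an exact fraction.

95/6

Total count: 1 + 3 + 5 + 3 + 5 + 2 + 4 + 6 + 3 = 32.
Total exposure: 9 months.
Posterior: α' = 25 + 32 = 57, β' = 9 + 9 = 18.
Predictive mean over a 5-month window = T·E[λ|data] = 5·57/18 = 95/6.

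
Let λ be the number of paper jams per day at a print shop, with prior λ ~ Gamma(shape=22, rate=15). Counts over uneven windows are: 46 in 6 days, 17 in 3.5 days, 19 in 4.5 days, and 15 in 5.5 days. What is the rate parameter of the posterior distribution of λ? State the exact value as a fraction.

69/2

Total count: 46 + 17 + 19 + 15 = 97.
Total exposure: 6 + 3.5 + 4.5 + 5.5 = 19.5 days.
The Gamma prior is conjugate for the Poisson rate, so λ | data ~ Gamma(22+97, 15+19.5) = Gamma(119, 69/2).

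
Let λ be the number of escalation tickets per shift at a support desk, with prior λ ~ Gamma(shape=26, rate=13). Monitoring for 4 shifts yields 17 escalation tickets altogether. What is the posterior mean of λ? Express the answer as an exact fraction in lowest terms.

Total count 17 over total exposure 4 shifts.
Posterior: α' = 26 + 17 = 43, β' = 13 + 4 = 17.
Posterior mean = α'/β' = 43/17.

43/17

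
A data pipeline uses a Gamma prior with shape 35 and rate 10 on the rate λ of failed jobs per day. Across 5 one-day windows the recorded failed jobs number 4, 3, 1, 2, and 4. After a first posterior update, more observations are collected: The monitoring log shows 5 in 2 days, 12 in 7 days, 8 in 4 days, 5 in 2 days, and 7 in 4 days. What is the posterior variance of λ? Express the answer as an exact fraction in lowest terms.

43/578

Total count: 4 + 3 + 1 + 2 + 4 = 14.
Total exposure: 5 days.
After the first batch: Gamma(35 + 14, 10 + 5) = Gamma(49, 15).
Total count: 5 + 12 + 8 + 5 + 7 = 37.
Total exposure: 2 + 7 + 4 + 2 + 4 = 19 days.
After the second batch: Gamma(49 + 37, 15 + 19) = Gamma(86, 34).
Posterior variance = α'/β'² = 86/1156 = 43/578.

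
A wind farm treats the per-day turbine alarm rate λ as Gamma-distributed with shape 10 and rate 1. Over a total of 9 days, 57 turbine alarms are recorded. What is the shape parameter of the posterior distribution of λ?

67

Total count 57 over total exposure 9 days.
The Gamma prior is conjugate for the Poisson rate, so λ | data ~ Gamma(10+57, 1+9) = Gamma(67, 10).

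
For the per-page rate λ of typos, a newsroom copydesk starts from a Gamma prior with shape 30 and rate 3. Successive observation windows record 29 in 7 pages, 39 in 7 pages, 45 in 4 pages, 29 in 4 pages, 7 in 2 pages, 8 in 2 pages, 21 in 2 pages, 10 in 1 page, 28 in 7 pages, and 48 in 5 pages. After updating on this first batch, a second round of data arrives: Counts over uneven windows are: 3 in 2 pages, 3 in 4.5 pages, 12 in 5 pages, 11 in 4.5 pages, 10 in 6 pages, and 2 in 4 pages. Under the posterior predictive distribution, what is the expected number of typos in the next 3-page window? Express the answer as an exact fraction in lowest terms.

Total count: 29 + 39 + 45 + 29 + 7 + 8 + 21 + 10 + 28 + 48 = 264.
Total exposure: 7 + 7 + 4 + 4 + 2 + 2 + 2 + 1 + 7 + 5 = 41 pages.
After the first batch: Gamma(30 + 264, 3 + 41) = Gamma(294, 44).
Total count: 3 + 3 + 12 + 11 + 10 + 2 = 41.
Total exposure: 2 + 4.5 + 5 + 4.5 + 6 + 4 = 26 pages.
After the second batch: Gamma(294 + 41, 44 + 26) = Gamma(335, 70).
Predictive mean over a 3-page window = T·E[λ|data] = 3·335/70 = 201/14.

201/14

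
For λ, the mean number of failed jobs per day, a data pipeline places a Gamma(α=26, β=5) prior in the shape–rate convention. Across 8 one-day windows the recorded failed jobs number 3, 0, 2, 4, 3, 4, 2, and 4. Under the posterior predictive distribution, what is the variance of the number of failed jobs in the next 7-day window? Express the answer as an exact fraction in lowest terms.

6720/169

Total count: 3 + 0 + 2 + 4 + 3 + 4 + 2 + 4 = 22.
Total exposure: 8 days.
By Gamma–Poisson conjugacy, the posterior is Gamma(α + Σx, β + Σt) = Gamma(26 + 22, 5 + 8) = Gamma(48, 13).
The posterior predictive for a window of length T is Negative Binomial with variance T·α'·(β'+T)/β'² = 7·48·20/169 = 6720/169.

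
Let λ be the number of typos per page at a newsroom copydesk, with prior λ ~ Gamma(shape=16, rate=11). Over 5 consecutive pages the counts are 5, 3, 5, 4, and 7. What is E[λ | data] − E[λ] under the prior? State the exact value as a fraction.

23/22

Total count: 5 + 3 + 5 + 4 + 7 = 24.
Total exposure: 5 pages.
By Gamma–Poisson conjugacy, the posterior is Gamma(α + Σx, β + Σt) = Gamma(16 + 24, 11 + 5) = Gamma(40, 16).
Posterior mean = 40/16 = 5/2; prior mean = 16/11 = 16/11. Difference = 5/2 − 16/11 = 23/22.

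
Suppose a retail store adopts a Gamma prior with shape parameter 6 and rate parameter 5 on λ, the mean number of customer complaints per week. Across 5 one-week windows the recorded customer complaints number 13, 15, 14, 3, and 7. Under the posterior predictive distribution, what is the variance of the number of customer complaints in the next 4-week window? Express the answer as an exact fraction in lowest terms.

Total count: 13 + 15 + 14 + 3 + 7 = 52.
Total exposure: 5 weeks.
By Gamma–Poisson conjugacy, the posterior is Gamma(α + Σx, β + Σt) = Gamma(6 + 52, 5 + 5) = Gamma(58, 10).
The posterior predictive for a window of length T is Negative Binomial with variance T·α'·(β'+T)/β'² = 4·58·14/100 = 812/25.

812/25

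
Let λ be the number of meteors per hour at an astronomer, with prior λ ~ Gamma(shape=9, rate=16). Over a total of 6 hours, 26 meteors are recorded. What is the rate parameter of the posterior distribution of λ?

Total count 26 over total exposure 6 hours.
The Gamma prior is conjugate for the Poisson rate, so λ | data ~ Gamma(9+26, 16+6) = Gamma(35, 22).

22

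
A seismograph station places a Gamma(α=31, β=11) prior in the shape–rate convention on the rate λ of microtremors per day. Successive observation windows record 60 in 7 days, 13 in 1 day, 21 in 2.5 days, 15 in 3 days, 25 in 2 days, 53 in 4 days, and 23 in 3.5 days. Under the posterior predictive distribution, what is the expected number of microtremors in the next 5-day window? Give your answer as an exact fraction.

Total count: 60 + 13 + 21 + 15 + 25 + 53 + 23 = 210.
Total exposure: 7 + 1 + 2.5 + 3 + 2 + 4 + 3.5 = 23 days.
Gamma(α, β) with Poisson data over total exposure Σt gives posterior Gamma(α+Σx, β+Σt) = Gamma(241, 34).
Predictive mean over a 5-day window = T·E[λ|data] = 5·241/34 = 1205/34.

1205/34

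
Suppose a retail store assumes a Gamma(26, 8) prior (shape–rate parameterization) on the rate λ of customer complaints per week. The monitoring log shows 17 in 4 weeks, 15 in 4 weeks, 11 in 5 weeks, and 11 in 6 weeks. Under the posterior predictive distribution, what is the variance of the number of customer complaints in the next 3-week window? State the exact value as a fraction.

800/81

Total count: 17 + 15 + 11 + 11 = 54.
Total exposure: 4 + 4 + 5 + 6 = 19 weeks.
Conjugate update: add total count to the shape and total exposure to the rate, giving Gamma(80, 27).
The posterior predictive for a window of length T is Negative Binomial with variance T·α'·(β'+T)/β'² = 3·80·30/729 = 800/81.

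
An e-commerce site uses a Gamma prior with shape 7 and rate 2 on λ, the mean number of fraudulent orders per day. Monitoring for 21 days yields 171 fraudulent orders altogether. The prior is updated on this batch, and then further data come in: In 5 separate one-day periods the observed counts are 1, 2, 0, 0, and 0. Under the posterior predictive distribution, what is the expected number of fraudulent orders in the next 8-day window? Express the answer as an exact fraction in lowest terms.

362/7

Total count 171 over total exposure 21 days.
After the first batch: Gamma(7 + 171, 2 + 21) = Gamma(178, 23).
Total count: 1 + 2 + 0 + 0 + 0 = 3.
Total exposure: 5 days.
After the second batch: Gamma(178 + 3, 23 + 5) = Gamma(181, 28).
Predictive mean over an 8-day window = T·E[λ|data] = 8·181/28 = 362/7.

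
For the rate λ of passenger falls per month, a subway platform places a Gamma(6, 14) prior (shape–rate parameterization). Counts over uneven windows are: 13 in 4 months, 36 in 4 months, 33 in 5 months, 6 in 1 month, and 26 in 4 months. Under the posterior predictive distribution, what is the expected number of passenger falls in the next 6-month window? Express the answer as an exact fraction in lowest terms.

45/2

Total count: 13 + 36 + 33 + 6 + 26 = 114.
Total exposure: 4 + 4 + 5 + 1 + 4 = 18 months.
Conjugate update: add total count to the shape and total exposure to the rate, giving Gamma(120, 32).
Predictive mean over a 6-month window = T·E[λ|data] = 6·120/32 = 45/2.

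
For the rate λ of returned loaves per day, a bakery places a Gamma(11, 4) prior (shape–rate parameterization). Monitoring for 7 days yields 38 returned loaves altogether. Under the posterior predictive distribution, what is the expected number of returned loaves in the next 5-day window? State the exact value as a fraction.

Total count 38 over total exposure 7 days.
Gamma(α, β) with Poisson data over total exposure Σt gives posterior Gamma(α+Σx, β+Σt) = Gamma(49, 11).
Predictive mean over a 5-day window = T·E[λ|data] = 5·49/11 = 245/11.

245/11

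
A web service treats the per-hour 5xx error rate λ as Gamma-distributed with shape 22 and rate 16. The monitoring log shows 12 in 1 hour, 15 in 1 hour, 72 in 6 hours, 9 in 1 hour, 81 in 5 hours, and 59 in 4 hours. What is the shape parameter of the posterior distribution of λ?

Total count: 12 + 15 + 72 + 9 + 81 + 59 = 248.
Total exposure: 1 + 1 + 6 + 1 + 5 + 4 = 18 hours.
Conjugate update: add total count to the shape and total exposure to the rate, giving Gamma(270, 34).

270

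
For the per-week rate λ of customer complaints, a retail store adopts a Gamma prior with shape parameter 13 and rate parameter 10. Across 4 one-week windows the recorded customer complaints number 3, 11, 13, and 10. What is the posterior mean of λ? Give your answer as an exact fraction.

Total count: 3 + 11 + 13 + 10 = 37.
Total exposure: 4 weeks.
Conjugate update: add total count to the shape and total exposure to the rate, giving Gamma(50, 14).
Posterior mean = α'/β' = 50/14 = 25/7.

25/7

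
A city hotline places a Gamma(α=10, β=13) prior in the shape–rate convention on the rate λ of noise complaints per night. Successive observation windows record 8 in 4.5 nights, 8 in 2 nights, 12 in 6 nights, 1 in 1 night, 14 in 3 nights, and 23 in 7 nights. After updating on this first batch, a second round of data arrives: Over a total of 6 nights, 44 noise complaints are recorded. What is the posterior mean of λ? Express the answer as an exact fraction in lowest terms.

48/17

Total count: 8 + 8 + 12 + 1 + 14 + 23 = 66.
Total exposure: 4.5 + 2 + 6 + 1 + 3 + 7 = 23.5 nights.
After the first batch: Gamma(10 + 66, 13 + 23.5) = Gamma(76, 73/2).
Total count 44 over total exposure 6 nights.
After the second batch: Gamma(76 + 44, 73/2 + 6) = Gamma(120, 85/2).
Posterior mean = α'/β' = 120/(85/2) = 48/17.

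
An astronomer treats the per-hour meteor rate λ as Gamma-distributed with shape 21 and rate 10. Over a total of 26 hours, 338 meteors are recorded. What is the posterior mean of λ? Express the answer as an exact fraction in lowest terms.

Total count 338 over total exposure 26 hours.
Gamma(α, β) with Poisson data over total exposure Σt gives posterior Gamma(α+Σx, β+Σt) = Gamma(359, 36).
Posterior mean = α'/β' = 359/36.

359/36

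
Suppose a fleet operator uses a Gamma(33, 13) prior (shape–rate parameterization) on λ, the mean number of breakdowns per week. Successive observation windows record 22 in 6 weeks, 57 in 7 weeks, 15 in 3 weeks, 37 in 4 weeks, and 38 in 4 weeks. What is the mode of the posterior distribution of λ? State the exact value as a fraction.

Total count: 22 + 57 + 15 + 37 + 38 = 169.
Total exposure: 6 + 7 + 3 + 4 + 4 = 24 weeks.
Posterior: α' = 33 + 169 = 202, β' = 13 + 24 = 37.
Posterior mode = (α'−1)/β' = 201/37.

201/37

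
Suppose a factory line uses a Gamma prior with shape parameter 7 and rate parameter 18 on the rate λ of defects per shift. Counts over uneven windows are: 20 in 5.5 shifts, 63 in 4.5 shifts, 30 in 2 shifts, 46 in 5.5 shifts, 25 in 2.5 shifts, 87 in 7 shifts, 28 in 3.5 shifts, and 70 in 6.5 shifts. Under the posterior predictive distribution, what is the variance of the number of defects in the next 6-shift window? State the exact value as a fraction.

Total count: 20 + 63 + 30 + 46 + 25 + 87 + 28 + 70 = 369.
Total exposure: 5.5 + 4.5 + 2 + 5.5 + 2.5 + 7 + 3.5 + 6.5 = 37 shifts.
By Gamma–Poisson conjugacy, the posterior is Gamma(α + Σx, β + Σt) = Gamma(7 + 369, 18 + 37) = Gamma(376, 55).
The posterior predictive for a window of length T is Negative Binomial with variance T·α'·(β'+T)/β'² = 6·376·61/3025 = 137616/3025.

137616/3025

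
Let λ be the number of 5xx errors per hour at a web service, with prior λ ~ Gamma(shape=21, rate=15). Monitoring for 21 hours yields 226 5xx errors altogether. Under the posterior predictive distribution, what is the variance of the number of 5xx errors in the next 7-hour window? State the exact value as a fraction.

Total count 226 over total exposure 21 hours.
Gamma(α, β) with Poisson data over total exposure Σt gives posterior Gamma(α+Σx, β+Σt) = Gamma(247, 36).
The posterior predictive for a window of length T is Negative Binomial with variance T·α'·(β'+T)/β'² = 7·247·43/1296 = 74347/1296.

74347/1296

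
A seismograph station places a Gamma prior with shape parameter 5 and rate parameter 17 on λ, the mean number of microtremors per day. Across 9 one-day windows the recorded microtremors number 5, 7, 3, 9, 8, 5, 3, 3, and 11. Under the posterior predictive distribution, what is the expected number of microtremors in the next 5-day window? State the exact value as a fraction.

295/26

Total count: 5 + 7 + 3 + 9 + 8 + 5 + 3 + 3 + 11 = 54.
Total exposure: 9 days.
By Gamma–Poisson conjugacy, the posterior is Gamma(α + Σx, β + Σt) = Gamma(5 + 54, 17 + 9) = Gamma(59, 26).
Predictive mean over a 5-day window = T·E[λ|data] = 5·59/26 = 295/26.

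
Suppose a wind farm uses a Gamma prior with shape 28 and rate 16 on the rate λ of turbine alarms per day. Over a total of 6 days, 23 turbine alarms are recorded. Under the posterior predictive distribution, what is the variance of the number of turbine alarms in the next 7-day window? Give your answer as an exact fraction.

10353/484

Total count 23 over total exposure 6 days.
Conjugate update: add total count to the shape and total exposure to the rate, giving Gamma(51, 22).
The posterior predictive for a window of length T is Negative Binomial with variance T·α'·(β'+T)/β'² = 7·51·29/484 = 10353/484.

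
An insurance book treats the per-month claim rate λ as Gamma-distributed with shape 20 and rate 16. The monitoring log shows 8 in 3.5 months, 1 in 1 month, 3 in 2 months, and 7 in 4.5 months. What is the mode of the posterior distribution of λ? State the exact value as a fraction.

Total count: 8 + 1 + 3 + 7 = 19.
Total exposure: 3.5 + 1 + 2 + 4.5 = 11 months.
The Gamma prior is conjugate for the Poisson rate, so λ | data ~ Gamma(20+19, 16+11) = Gamma(39, 27).
Posterior mode = (α'−1)/β' = 38/27.

38/27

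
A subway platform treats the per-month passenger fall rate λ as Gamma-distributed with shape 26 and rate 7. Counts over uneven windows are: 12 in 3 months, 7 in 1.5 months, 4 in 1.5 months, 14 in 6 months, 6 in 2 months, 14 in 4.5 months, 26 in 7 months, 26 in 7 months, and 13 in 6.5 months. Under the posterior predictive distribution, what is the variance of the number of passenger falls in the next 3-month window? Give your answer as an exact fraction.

Total count: 12 + 7 + 4 + 14 + 6 + 14 + 26 + 26 + 13 = 122.
Total exposure: 3 + 1.5 + 1.5 + 6 + 2 + 4.5 + 7 + 7 + 6.5 = 39 months.
Posterior: α' = 26 + 122 = 148, β' = 7 + 39 = 46.
The posterior predictive for a window of length T is Negative Binomial with variance T·α'·(β'+T)/β'² = 3·148·49/2116 = 5439/529.

5439/529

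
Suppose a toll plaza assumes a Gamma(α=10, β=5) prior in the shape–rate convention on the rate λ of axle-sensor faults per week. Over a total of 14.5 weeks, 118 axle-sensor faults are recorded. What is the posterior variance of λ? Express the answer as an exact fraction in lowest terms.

512/1521

Total count 118 over total exposure 14.5 weeks.
The Gamma prior is conjugate for the Poisson rate, so λ | data ~ Gamma(10+118, 5+14.5) = Gamma(128, 39/2).
Posterior variance = α'/β'² = 128/(1521/4) = 512/1521.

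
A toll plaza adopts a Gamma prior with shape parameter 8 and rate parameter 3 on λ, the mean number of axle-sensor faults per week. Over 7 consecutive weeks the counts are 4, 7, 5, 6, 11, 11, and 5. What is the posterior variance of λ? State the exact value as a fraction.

Total count: 4 + 7 + 5 + 6 + 11 + 11 + 5 = 49.
Total exposure: 7 weeks.
By Gamma–Poisson conjugacy, the posterior is Gamma(α + Σx, β + Σt) = Gamma(8 + 49, 3 + 7) = Gamma(57, 10).
Posterior variance = α'/β'² = 57/100.

57/100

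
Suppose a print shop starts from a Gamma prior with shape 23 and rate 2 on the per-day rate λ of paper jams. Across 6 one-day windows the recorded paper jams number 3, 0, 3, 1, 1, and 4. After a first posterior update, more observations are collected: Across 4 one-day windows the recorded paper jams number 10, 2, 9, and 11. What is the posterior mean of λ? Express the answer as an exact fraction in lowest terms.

Total count: 3 + 0 + 3 + 1 + 1 + 4 = 12.
Total exposure: 6 days.
After the first batch: Gamma(23 + 12, 2 + 6) = Gamma(35, 8).
Total count: 10 + 2 + 9 + 11 = 32.
Total exposure: 4 days.
After the second batch: Gamma(35 + 32, 8 + 4) = Gamma(67, 12).
Posterior mean = α'/β' = 67/12.

67/12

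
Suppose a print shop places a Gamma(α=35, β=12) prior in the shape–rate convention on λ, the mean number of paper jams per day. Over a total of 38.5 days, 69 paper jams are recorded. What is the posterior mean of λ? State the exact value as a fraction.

Total count 69 over total exposure 38.5 days.
Gamma(α, β) with Poisson data over total exposure Σt gives posterior Gamma(α+Σx, β+Σt) = Gamma(104, 101/2).
Posterior mean = α'/β' = 104/(101/2) = 208/101.

208/101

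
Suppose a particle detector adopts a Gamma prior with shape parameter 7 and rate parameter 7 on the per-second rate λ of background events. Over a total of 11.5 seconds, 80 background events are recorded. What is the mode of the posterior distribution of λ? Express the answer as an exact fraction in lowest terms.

Total count 80 over total exposure 11.5 seconds.
Posterior: α' = 7 + 80 = 87, β' = 7 + 11.5 = 37/2.
Posterior mode = (α'−1)/β' = 86/(37/2) = 172/37.

172/37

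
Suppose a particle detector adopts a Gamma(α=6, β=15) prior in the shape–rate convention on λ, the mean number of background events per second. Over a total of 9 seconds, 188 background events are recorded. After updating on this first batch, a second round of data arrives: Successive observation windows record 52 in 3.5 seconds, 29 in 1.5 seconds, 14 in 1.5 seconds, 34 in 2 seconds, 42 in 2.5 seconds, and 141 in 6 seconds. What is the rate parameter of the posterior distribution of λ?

Total count 188 over total exposure 9 seconds.
After the first batch: Gamma(6 + 188, 15 + 9) = Gamma(194, 24).
Total count: 52 + 29 + 14 + 34 + 42 + 141 = 312.
Total exposure: 3.5 + 1.5 + 1.5 + 2 + 2.5 + 6 = 17 seconds.
After the second batch: Gamma(194 + 312, 24 + 17) = Gamma(506, 41).

41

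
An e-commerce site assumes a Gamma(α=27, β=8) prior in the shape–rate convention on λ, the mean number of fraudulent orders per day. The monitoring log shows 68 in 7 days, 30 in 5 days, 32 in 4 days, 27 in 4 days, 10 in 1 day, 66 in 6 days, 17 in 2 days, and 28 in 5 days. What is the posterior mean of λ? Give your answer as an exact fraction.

305/42

Total count: 68 + 30 + 32 + 27 + 10 + 66 + 17 + 28 = 278.
Total exposure: 7 + 5 + 4 + 4 + 1 + 6 + 2 + 5 = 34 days.
Conjugate update: add total count to the shape and total exposure to the rate, giving Gamma(305, 42).
Posterior mean = α'/β' = 305/42.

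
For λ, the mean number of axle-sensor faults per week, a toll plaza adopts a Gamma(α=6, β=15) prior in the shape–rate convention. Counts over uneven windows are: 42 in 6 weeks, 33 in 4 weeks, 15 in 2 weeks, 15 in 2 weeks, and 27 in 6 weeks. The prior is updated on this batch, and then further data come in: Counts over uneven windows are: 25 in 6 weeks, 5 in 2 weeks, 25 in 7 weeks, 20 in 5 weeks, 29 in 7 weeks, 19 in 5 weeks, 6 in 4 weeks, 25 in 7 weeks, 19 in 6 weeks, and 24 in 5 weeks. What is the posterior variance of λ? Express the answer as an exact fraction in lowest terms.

335/7921

Total count: 42 + 33 + 15 + 15 + 27 = 132.
Total exposure: 6 + 4 + 2 + 2 + 6 = 20 weeks.
After the first batch: Gamma(6 + 132, 15 + 20) = Gamma(138, 35).
Total count: 25 + 5 + 25 + 20 + 29 + 19 + 6 + 25 + 19 + 24 = 197.
Total exposure: 6 + 2 + 7 + 5 + 7 + 5 + 4 + 7 + 6 + 5 = 54 weeks.
After the second batch: Gamma(138 + 197, 35 + 54) = Gamma(335, 89).
Posterior variance = α'/β'² = 335/7921.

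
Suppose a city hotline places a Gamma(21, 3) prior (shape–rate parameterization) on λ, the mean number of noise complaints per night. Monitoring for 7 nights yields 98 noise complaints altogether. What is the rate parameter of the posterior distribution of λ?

Total count 98 over total exposure 7 nights.
By Gamma–Poisson conjugacy, the posterior is Gamma(α + Σx, β + Σt) = Gamma(21 + 98, 3 + 7) = Gamma(119, 10).

10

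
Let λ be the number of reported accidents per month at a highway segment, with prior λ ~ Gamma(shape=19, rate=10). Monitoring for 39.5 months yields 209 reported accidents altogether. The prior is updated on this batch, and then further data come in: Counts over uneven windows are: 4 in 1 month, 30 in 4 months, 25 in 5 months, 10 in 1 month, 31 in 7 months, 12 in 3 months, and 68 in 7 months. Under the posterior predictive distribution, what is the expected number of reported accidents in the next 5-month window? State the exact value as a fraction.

816/31

Total count 209 over total exposure 39.5 months.
After the first batch: Gamma(19 + 209, 10 + 39.5) = Gamma(228, 99/2).
Total count: 4 + 30 + 25 + 10 + 31 + 12 + 68 = 180.
Total exposure: 1 + 4 + 5 + 1 + 7 + 3 + 7 = 28 months.
After the second batch: Gamma(228 + 180, 99/2 + 28) = Gamma(408, 155/2).
Predictive mean over a 5-month window = T·E[λ|data] = 5·408/(155/2) = 816/31.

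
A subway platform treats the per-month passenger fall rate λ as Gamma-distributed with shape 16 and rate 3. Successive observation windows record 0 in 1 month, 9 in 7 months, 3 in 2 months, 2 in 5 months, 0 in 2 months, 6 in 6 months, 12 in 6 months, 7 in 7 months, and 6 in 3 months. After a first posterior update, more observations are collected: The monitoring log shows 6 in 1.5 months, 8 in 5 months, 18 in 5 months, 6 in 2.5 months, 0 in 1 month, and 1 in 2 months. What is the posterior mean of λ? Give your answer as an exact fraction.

100/59

Total count: 0 + 9 + 3 + 2 + 0 + 6 + 12 + 7 + 6 = 45.
Total exposure: 1 + 7 + 2 + 5 + 2 + 6 + 6 + 7 + 3 = 39 months.
After the first batch: Gamma(16 + 45, 3 + 39) = Gamma(61, 42).
Total count: 6 + 8 + 18 + 6 + 0 + 1 = 39.
Total exposure: 1.5 + 5 + 5 + 2.5 + 1 + 2 = 17 months.
After the second batch: Gamma(61 + 39, 42 + 17) = Gamma(100, 59).
Posterior mean = α'/β' = 100/59.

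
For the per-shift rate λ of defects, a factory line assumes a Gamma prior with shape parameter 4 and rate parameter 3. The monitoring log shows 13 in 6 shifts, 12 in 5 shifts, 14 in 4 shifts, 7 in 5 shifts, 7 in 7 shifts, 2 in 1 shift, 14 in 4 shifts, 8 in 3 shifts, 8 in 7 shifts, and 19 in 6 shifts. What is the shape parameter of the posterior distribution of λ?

Total count: 13 + 12 + 14 + 7 + 7 + 2 + 14 + 8 + 8 + 19 = 104.
Total exposure: 6 + 5 + 4 + 5 + 7 + 1 + 4 + 3 + 7 + 6 = 48 shifts.
The Gamma prior is conjugate for the Poisson rate, so λ | data ~ Gamma(4+104, 3+48) = Gamma(108, 51).

108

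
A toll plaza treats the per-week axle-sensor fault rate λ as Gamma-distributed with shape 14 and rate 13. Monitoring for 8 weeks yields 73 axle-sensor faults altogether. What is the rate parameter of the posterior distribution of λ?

21

Total count 73 over total exposure 8 weeks.
The Gamma prior is conjugate for the Poisson rate, so λ | data ~ Gamma(14+73, 13+8) = Gamma(87, 21).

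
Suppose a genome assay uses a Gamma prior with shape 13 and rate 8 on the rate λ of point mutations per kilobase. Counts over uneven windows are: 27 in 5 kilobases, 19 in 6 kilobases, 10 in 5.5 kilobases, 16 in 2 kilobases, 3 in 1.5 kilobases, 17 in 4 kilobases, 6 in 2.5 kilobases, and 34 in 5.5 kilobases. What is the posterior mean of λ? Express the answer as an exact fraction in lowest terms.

29/8

Total count: 27 + 19 + 10 + 16 + 3 + 17 + 6 + 34 = 132.
Total exposure: 5 + 6 + 5.5 + 2 + 1.5 + 4 + 2.5 + 5.5 = 32 kilobases.
The Gamma prior is conjugate for the Poisson rate, so λ | data ~ Gamma(13+132, 8+32) = Gamma(145, 40).
Posterior mean = α'/β' = 145/40 = 29/8.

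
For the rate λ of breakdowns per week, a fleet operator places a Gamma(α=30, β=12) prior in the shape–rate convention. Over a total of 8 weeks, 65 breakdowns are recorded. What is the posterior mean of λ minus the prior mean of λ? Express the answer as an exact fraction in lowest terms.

Total count 65 over total exposure 8 weeks.
Posterior: α' = 30 + 65 = 95, β' = 12 + 8 = 20.
Posterior mean = 95/20 = 19/4; prior mean = 30/12 = 5/2. Difference = 19/4 − 5/2 = 9/4.

9/4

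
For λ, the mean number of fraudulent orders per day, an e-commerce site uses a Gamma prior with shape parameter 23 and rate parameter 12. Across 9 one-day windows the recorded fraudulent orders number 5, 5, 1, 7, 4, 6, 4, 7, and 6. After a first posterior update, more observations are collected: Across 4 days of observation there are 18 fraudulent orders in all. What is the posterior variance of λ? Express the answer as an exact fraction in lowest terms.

86/625

Total count: 5 + 5 + 1 + 7 + 4 + 6 + 4 + 7 + 6 = 45.
Total exposure: 9 days.
After the first batch: Gamma(23 + 45, 12 + 9) = Gamma(68, 21).
Total count 18 over total exposure 4 days.
After the second batch: Gamma(68 + 18, 21 + 4) = Gamma(86, 25).
Posterior variance = α'/β'² = 86/625.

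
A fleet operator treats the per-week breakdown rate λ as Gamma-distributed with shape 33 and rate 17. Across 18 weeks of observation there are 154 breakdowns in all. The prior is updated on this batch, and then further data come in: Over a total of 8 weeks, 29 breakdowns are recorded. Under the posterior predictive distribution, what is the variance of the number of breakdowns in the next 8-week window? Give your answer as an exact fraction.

Total count 154 over total exposure 18 weeks.
After the first batch: Gamma(33 + 154, 17 + 18) = Gamma(187, 35).
Total count 29 over total exposure 8 weeks.
After the second batch: Gamma(187 + 29, 35 + 8) = Gamma(216, 43).
The posterior predictive for a window of length T is Negative Binomial with variance T·α'·(β'+T)/β'² = 8·216·51/1849 = 88128/1849.

88128/1849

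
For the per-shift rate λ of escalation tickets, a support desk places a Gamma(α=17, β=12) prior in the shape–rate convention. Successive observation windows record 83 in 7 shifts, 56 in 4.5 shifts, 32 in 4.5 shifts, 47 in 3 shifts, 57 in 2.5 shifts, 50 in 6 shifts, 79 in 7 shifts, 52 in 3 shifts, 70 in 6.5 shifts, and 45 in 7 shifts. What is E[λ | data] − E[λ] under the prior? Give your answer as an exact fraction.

Total count: 83 + 56 + 32 + 47 + 57 + 50 + 79 + 52 + 70 + 45 = 571.
Total exposure: 7 + 4.5 + 4.5 + 3 + 2.5 + 6 + 7 + 3 + 6.5 + 7 = 51 shifts.
The Gamma prior is conjugate for the Poisson rate, so λ | data ~ Gamma(17+571, 12+51) = Gamma(588, 63).
Posterior mean = 588/63 = 28/3; prior mean = 17/12 = 17/12. Difference = 28/3 − 17/12 = 95/12.

95/12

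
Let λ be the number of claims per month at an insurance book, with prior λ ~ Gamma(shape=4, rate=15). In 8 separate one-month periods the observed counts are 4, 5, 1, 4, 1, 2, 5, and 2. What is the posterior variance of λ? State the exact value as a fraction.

Total count: 4 + 5 + 1 + 4 + 1 + 2 + 5 + 2 = 24.
Total exposure: 8 months.
Gamma(α, β) with Poisson data over total exposure Σt gives posterior Gamma(α+Σx, β+Σt) = Gamma(28, 23).
Posterior variance = α'/β'² = 28/529.

28/529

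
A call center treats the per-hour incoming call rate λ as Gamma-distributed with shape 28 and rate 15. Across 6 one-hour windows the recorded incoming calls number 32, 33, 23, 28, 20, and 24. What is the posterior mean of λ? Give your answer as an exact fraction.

Total count: 32 + 33 + 23 + 28 + 20 + 24 = 160.
Total exposure: 6 hours.
The Gamma prior is conjugate for the Poisson rate, so λ | data ~ Gamma(28+160, 15+6) = Gamma(188, 21).
Posterior mean = α'/β' = 188/21.

188/21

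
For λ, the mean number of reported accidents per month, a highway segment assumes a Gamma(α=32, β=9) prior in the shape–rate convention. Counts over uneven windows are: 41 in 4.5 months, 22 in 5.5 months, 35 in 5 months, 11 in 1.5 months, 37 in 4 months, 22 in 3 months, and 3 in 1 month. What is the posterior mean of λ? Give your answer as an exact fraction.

Total count: 41 + 22 + 35 + 11 + 37 + 22 + 3 = 171.
Total exposure: 4.5 + 5.5 + 5 + 1.5 + 4 + 3 + 1 = 24.5 months.
Gamma(α, β) with Poisson data over total exposure Σt gives posterior Gamma(α+Σx, β+Σt) = Gamma(203, 67/2).
Posterior mean = α'/β' = 203/(67/2) = 406/67.

406/67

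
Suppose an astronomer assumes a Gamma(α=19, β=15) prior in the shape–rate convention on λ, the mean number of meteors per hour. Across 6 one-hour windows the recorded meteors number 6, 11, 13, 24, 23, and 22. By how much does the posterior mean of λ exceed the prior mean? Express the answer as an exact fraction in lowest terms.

457/105

Total count: 6 + 11 + 13 + 24 + 23 + 22 = 99.
Total exposure: 6 hours.
By Gamma–Poisson conjugacy, the posterior is Gamma(α + Σx, β + Σt) = Gamma(19 + 99, 15 + 6) = Gamma(118, 21).
Posterior mean = 118/21 = 118/21; prior mean = 19/15 = 19/15. Difference = 118/21 − 19/15 = 457/105.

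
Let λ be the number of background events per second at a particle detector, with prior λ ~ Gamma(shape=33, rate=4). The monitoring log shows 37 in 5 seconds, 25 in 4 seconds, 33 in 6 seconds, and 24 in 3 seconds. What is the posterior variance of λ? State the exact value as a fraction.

38/121

Total count: 37 + 25 + 33 + 24 = 119.
Total exposure: 5 + 4 + 6 + 3 = 18 seconds.
Posterior: α' = 33 + 119 = 152, β' = 4 + 18 = 22.
Posterior variance = α'/β'² = 152/484 = 38/121.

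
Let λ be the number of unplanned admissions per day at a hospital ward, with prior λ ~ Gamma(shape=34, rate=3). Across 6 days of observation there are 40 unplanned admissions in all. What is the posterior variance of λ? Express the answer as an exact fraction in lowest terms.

74/81

Total count 40 over total exposure 6 days.
By Gamma–Poisson conjugacy, the posterior is Gamma(α + Σx, β + Σt) = Gamma(34 + 40, 3 + 6) = Gamma(74, 9).
Posterior variance = α'/β'² = 74/81.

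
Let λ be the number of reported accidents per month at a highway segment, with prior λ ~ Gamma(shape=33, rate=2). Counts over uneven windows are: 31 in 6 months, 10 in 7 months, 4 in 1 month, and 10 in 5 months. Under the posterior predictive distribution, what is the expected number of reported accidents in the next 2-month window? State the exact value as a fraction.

Total count: 31 + 10 + 4 + 10 = 55.
Total exposure: 6 + 7 + 1 + 5 = 19 months.
Conjugate update: add total count to the shape and total exposure to the rate, giving Gamma(88, 21).
Predictive mean over a 2-month window = T·E[λ|data] = 2·88/21 = 176/21.

176/21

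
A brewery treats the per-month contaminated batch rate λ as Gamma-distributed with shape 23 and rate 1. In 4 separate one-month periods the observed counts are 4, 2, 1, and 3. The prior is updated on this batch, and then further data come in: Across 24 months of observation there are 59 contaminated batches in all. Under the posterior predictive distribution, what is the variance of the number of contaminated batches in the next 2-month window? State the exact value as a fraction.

Total count: 4 + 2 + 1 + 3 = 10.
Total exposure: 4 months.
After the first batch: Gamma(23 + 10, 1 + 4) = Gamma(33, 5).
Total count 59 over total exposure 24 months.
After the second batch: Gamma(33 + 59, 5 + 24) = Gamma(92, 29).
The posterior predictive for a window of length T is Negative Binomial with variance T·α'·(β'+T)/β'² = 2·92·31/841 = 5704/841.

5704/841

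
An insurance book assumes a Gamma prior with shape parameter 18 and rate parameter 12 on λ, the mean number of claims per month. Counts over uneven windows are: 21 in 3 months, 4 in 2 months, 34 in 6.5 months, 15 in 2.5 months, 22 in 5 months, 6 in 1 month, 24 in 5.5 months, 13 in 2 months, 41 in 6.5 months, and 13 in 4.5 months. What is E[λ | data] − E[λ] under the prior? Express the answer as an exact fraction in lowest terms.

Total count: 21 + 4 + 34 + 15 + 22 + 6 + 24 + 13 + 41 + 13 = 193.
Total exposure: 3 + 2 + 6.5 + 2.5 + 5 + 1 + 5.5 + 2 + 6.5 + 4.5 = 38.5 months.
By Gamma–Poisson conjugacy, the posterior is Gamma(α + Σx, β + Σt) = Gamma(18 + 193, 12 + 38.5) = Gamma(211, 101/2).
Posterior mean = 211/(101/2) = 422/101; prior mean = 18/12 = 3/2. Difference = 422/101 − 3/2 = 541/202.

541/202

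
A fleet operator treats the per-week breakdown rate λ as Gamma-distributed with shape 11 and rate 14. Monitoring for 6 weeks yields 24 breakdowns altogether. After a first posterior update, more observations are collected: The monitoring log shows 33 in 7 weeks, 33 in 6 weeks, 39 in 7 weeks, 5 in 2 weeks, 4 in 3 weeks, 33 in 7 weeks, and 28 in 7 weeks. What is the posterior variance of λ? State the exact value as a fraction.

Total count 24 over total exposure 6 weeks.
After the first batch: Gamma(11 + 24, 14 + 6) = Gamma(35, 20).
Total count: 33 + 33 + 39 + 5 + 4 + 33 + 28 = 175.
Total exposure: 7 + 6 + 7 + 2 + 3 + 7 + 7 = 39 weeks.
After the second batch: Gamma(35 + 175, 20 + 39) = Gamma(210, 59).
Posterior variance = α'/β'² = 210/3481.

210/3481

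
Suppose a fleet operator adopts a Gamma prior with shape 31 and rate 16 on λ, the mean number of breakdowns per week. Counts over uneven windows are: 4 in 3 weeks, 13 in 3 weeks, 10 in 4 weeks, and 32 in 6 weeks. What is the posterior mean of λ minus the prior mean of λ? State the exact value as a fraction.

Total count: 4 + 13 + 10 + 32 = 59.
Total exposure: 3 + 3 + 4 + 6 = 16 weeks.
Conjugate update: add total count to the shape and total exposure to the rate, giving Gamma(90, 32).
Posterior mean = 90/32 = 45/16; prior mean = 31/16 = 31/16. Difference = 45/16 − 31/16 = 7/8.

7/8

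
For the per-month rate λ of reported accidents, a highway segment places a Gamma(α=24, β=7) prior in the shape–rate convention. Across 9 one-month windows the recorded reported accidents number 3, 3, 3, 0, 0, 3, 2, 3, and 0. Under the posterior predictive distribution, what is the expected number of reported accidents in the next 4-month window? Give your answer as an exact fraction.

Total count: 3 + 3 + 3 + 0 + 0 + 3 + 2 + 3 + 0 = 17.
Total exposure: 9 months.
Gamma(α, β) with Poisson data over total exposure Σt gives posterior Gamma(α+Σx, β+Σt) = Gamma(41, 16).
Predictive mean over a 4-month window = T·E[λ|data] = 4·41/16 = 41/4.

41/4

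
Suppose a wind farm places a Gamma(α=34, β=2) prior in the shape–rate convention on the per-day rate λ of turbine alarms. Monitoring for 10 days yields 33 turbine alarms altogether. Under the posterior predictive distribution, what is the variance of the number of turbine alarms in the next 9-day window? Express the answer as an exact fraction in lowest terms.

Total count 33 over total exposure 10 days.
Conjugate update: add total count to the shape and total exposure to the rate, giving Gamma(67, 12).
The posterior predictive for a window of length T is Negative Binomial with variance T·α'·(β'+T)/β'² = 9·67·21/144 = 1407/16.

1407/16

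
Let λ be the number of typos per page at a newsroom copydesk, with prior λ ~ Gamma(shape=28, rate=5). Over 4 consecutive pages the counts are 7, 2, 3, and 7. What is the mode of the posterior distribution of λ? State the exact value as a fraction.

46/9

Total count: 7 + 2 + 3 + 7 = 19.
Total exposure: 4 pages.
Posterior: α' = 28 + 19 = 47, β' = 5 + 4 = 9.
Posterior mode = (α'−1)/β' = 46/9.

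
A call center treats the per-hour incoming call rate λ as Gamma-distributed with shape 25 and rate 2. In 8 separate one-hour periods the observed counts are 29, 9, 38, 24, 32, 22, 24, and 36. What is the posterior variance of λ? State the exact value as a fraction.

Total count: 29 + 9 + 38 + 24 + 32 + 22 + 24 + 36 = 214.
Total exposure: 8 hours.
Gamma(α, β) with Poisson data over total exposure Σt gives posterior Gamma(α+Σx, β+Σt) = Gamma(239, 10).
Posterior variance = α'/β'² = 239/100.

239/100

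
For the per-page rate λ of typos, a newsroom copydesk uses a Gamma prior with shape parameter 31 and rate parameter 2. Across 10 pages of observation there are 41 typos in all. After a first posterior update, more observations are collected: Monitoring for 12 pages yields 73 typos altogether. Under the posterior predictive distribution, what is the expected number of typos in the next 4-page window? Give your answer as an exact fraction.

145/6

Total count 41 over total exposure 10 pages.
After the first batch: Gamma(31 + 41, 2 + 10) = Gamma(72, 12).
Total count 73 over total exposure 12 pages.
After the second batch: Gamma(72 + 73, 12 + 12) = Gamma(145, 24).
Predictive mean over a 4-page window = T·E[λ|data] = 4·145/24 = 145/6.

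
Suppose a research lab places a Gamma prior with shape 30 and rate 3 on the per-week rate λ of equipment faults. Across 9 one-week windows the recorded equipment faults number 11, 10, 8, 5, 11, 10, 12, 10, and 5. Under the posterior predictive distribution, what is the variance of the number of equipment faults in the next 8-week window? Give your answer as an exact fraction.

Total count: 11 + 10 + 8 + 5 + 11 + 10 + 12 + 10 + 5 = 82.
Total exposure: 9 weeks.
Gamma(α, β) with Poisson data over total exposure Σt gives posterior Gamma(α+Σx, β+Σt) = Gamma(112, 12).
The posterior predictive for a window of length T is Negative Binomial with variance T·α'·(β'+T)/β'² = 8·112·20/144 = 1120/9.

1120/9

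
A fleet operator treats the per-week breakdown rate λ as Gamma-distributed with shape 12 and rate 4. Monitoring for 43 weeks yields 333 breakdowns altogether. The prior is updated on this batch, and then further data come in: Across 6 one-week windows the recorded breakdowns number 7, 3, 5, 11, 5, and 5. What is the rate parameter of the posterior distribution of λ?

53

Total count 333 over total exposure 43 weeks.
After the first batch: Gamma(12 + 333, 4 + 43) = Gamma(345, 47).
Total count: 7 + 3 + 5 + 11 + 5 + 5 = 36.
Total exposure: 6 weeks.
After the second batch: Gamma(345 + 36, 47 + 6) = Gamma(381, 53).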